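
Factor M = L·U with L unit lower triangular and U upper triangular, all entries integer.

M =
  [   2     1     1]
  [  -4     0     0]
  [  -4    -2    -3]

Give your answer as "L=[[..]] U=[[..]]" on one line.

L=[[1,0,0],[-2,1,0],[-2,0,1]] U=[[2,1,1],[0,2,2],[0,0,-1]]

  R1 -= -2·R0 → [0,2,2]
  R2 -= -2·R0 → [0,0,-1]
  R2 -= 0·R1 → [0,0,-1]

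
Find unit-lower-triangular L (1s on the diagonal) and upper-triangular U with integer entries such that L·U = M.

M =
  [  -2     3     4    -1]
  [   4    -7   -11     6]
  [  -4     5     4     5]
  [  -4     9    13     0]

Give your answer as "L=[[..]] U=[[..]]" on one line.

  R1 -= -2·R0 → [0,-1,-3,4]
  R2 -= 2·R0 → [0,-1,-4,7]
  R3 -= 2·R0 → [0,3,5,2]
  R2 -= 1·R1 → [0,0,-1,3]
  R3 -= -3·R1 → [0,0,-4,14]
  R3 -= 4·R2 → [0,0,0,2]

L=[[1,0,0,0],[-2,1,0,0],[2,1,1,0],[2,-3,4,1]] U=[[-2,3,4,-1],[0,-1,-3,4],[0,0,-1,3],[0,0,0,2]]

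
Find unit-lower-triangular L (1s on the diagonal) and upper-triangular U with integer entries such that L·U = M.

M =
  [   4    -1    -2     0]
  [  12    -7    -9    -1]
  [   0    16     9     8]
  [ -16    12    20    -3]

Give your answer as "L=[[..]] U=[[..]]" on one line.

L=[[1,0,0,0],[3,1,0,0],[0,-4,1,0],[-4,-2,-2,1]] U=[[4,-1,-2,0],[0,-4,-3,-1],[0,0,-3,4],[0,0,0,3]]

  row1 -= 3·row0 → [0,-4,-3,-1]
  row2 -= 0·row0 → [0,16,9,8]
  row3 -= -4·row0 → [0,8,12,-3]
  row2 -= -4·row1 → [0,0,-3,4]
  row3 -= -2·row1 → [0,0,6,-5]
  row3 -= -2·row2 → [0,0,0,3]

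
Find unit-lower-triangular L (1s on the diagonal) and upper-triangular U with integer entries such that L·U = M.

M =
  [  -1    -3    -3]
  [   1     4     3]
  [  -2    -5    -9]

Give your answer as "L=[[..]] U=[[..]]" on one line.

L=[[1,0,0],[-1,1,0],[2,1,1]] U=[[-1,-3,-3],[0,1,0],[0,0,-3]]

  r1 -= -1·r0 → [0,1,0]
  r2 -= 2·r0 → [0,1,-3]
  r2 -= 1·r1 → [0,0,-3]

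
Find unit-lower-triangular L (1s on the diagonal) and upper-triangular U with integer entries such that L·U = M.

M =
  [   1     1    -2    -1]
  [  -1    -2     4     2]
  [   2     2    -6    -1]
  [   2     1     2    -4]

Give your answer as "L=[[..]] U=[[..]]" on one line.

  R1 -= -1·R0 → [0,-1,2,1]
  R2 -= 2·R0 → [0,0,-2,1]
  R3 -= 2·R0 → [0,-1,6,-2]
  R2 -= 0·R1 → [0,0,-2,1]
  R3 -= 1·R1 → [0,0,4,-3]
  R3 -= -2·R2 → [0,0,0,-1]

L=[[1,0,0,0],[-1,1,0,0],[2,0,1,0],[2,1,-2,1]] U=[[1,1,-2,-1],[0,-1,2,1],[0,0,-2,1],[0,0,0,-1]]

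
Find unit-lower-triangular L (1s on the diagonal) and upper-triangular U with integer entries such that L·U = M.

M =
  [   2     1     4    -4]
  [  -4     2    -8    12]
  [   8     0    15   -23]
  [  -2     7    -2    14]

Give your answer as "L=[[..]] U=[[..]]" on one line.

L=[[1,0,0,0],[-2,1,0,0],[4,-1,1,0],[-1,2,-2,1]] U=[[2,1,4,-4],[0,4,0,4],[0,0,-1,-3],[0,0,0,-4]]

  row1 -= -2·row0 → [0,4,0,4]
  row2 -= 4·row0 → [0,-4,-1,-7]
  row3 -= -1·row0 → [0,8,2,10]
  row2 -= -1·row1 → [0,0,-1,-3]
  row3 -= 2·row1 → [0,0,2,2]
  row3 -= -2·row2 → [0,0,0,-4]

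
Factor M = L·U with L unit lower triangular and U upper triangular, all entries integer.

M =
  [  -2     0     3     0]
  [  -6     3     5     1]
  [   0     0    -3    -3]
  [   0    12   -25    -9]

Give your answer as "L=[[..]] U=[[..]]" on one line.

L=[[1,0,0,0],[3,1,0,0],[0,0,1,0],[0,4,3,1]] U=[[-2,0,3,0],[0,3,-4,1],[0,0,-3,-3],[0,0,0,-4]]

  r1 -= 3·r0 → [0,3,-4,1]
  r2 -= 0·r0 → [0,0,-3,-3]
  r3 -= 0·r0 → [0,12,-25,-9]
  r2 -= 0·r1 → [0,0,-3,-3]
  r3 -= 4·r1 → [0,0,-9,-13]
  r3 -= 3·r2 → [0,0,0,-4]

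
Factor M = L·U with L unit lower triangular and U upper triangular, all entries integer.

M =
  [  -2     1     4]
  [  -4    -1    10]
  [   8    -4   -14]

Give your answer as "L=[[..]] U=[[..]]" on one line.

  row1 -= 2·row0 → [0,-3,2]
  row2 -= -4·row0 → [0,0,2]
  row2 -= 0·row1 → [0,0,2]

L=[[1,0,0],[2,1,0],[-4,0,1]] U=[[-2,1,4],[0,-3,2],[0,0,2]]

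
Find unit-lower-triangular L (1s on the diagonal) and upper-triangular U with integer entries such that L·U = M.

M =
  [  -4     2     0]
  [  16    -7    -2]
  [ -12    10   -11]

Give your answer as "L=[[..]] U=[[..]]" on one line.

  r1 -= -4·r0 → [0,1,-2]
  r2 -= 3·r0 → [0,4,-11]
  r2 -= 4·r1 → [0,0,-3]

L=[[1,0,0],[-4,1,0],[3,4,1]] U=[[-4,2,0],[0,1,-2],[0,0,-3]]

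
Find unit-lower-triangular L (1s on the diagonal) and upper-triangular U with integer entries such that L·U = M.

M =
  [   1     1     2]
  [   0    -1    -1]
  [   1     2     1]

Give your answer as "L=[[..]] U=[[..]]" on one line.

L=[[1,0,0],[0,1,0],[1,-1,1]] U=[[1,1,2],[0,-1,-1],[0,0,-2]]

  R1 -= 0·R0 → [0,-1,-1]
  R2 -= 1·R0 → [0,1,-1]
  R2 -= -1·R1 → [0,0,-2]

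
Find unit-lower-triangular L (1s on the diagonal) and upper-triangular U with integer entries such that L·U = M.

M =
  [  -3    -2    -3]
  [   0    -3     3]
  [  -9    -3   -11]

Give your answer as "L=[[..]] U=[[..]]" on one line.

L=[[1,0,0],[0,1,0],[3,-1,1]] U=[[-3,-2,-3],[0,-3,3],[0,0,1]]

  row1 -= 0·row0 → [0,-3,3]
  row2 -= 3·row0 → [0,3,-2]
  row2 -= -1·row1 → [0,0,1]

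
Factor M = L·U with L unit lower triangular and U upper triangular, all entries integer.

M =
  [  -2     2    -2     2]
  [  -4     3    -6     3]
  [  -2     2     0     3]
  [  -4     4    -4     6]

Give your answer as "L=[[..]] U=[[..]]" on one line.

  R1 -= 2·R0 → [0,-1,-2,-1]
  R2 -= 1·R0 → [0,0,2,1]
  R3 -= 2·R0 → [0,0,0,2]
  R2 -= 0·R1 → [0,0,2,1]
  R3 -= 0·R1 → [0,0,0,2]
  R3 -= 0·R2 → [0,0,0,2]

L=[[1,0,0,0],[2,1,0,0],[1,0,1,0],[2,0,0,1]] U=[[-2,2,-2,2],[0,-1,-2,-1],[0,0,2,1],[0,0,0,2]]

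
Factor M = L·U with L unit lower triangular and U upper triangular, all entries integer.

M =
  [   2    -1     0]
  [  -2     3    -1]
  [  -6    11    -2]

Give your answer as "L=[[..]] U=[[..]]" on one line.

L=[[1,0,0],[-1,1,0],[-3,4,1]] U=[[2,-1,0],[0,2,-1],[0,0,2]]

  row1 -= -1·row0 → [0,2,-1]
  row2 -= -3·row0 → [0,8,-2]
  row2 -= 4·row1 → [0,0,2]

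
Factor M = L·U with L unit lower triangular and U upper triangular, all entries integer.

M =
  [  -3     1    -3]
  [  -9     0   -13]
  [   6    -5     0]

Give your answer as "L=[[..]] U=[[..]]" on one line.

L=[[1,0,0],[3,1,0],[-2,1,1]] U=[[-3,1,-3],[0,-3,-4],[0,0,-2]]

  R1 -= 3·R0 → [0,-3,-4]
  R2 -= -2·R0 → [0,-3,-6]
  R2 -= 1·R1 → [0,0,-2]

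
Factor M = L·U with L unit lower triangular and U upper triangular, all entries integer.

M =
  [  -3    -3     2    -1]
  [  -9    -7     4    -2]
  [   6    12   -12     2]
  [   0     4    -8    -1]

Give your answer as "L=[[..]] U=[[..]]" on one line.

  R1 -= 3·R0 → [0,2,-2,1]
  R2 -= -2·R0 → [0,6,-8,0]
  R3 -= 0·R0 → [0,4,-8,-1]
  R2 -= 3·R1 → [0,0,-2,-3]
  R3 -= 2·R1 → [0,0,-4,-3]
  R3 -= 2·R2 → [0,0,0,3]

L=[[1,0,0,0],[3,1,0,0],[-2,3,1,0],[0,2,2,1]] U=[[-3,-3,2,-1],[0,2,-2,1],[0,0,-2,-3],[0,0,0,3]]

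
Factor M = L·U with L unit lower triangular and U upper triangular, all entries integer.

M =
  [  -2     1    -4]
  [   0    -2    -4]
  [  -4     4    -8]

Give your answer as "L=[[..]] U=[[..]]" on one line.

  row1 -= 0·row0 → [0,-2,-4]
  row2 -= 2·row0 → [0,2,0]
  row2 -= -1·row1 → [0,0,-4]

L=[[1,0,0],[0,1,0],[2,-1,1]] U=[[-2,1,-4],[0,-2,-4],[0,0,-4]]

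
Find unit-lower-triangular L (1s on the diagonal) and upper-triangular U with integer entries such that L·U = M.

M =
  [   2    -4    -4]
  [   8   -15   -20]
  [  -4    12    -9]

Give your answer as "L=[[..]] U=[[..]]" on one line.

  R1 -= 4·R0 → [0,1,-4]
  R2 -= -2·R0 → [0,4,-17]
  R2 -= 4·R1 → [0,0,-1]

L=[[1,0,0],[4,1,0],[-2,4,1]] U=[[2,-4,-4],[0,1,-4],[0,0,-1]]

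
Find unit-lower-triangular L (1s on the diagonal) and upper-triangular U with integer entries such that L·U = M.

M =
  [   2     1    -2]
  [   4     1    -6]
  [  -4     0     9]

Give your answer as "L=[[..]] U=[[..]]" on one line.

  r1 -= 2·r0 → [0,-1,-2]
  r2 -= -2·r0 → [0,2,5]
  r2 -= -2·r1 → [0,0,1]

L=[[1,0,0],[2,1,0],[-2,-2,1]] U=[[2,1,-2],[0,-1,-2],[0,0,1]]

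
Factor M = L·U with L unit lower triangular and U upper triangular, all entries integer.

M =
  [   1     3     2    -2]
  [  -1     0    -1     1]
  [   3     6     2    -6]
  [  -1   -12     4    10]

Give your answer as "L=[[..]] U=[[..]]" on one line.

  r1 -= -1·r0 → [0,3,1,-1]
  r2 -= 3·r0 → [0,-3,-4,0]
  r3 -= -1·r0 → [0,-9,6,8]
  r2 -= -1·r1 → [0,0,-3,-1]
  r3 -= -3·r1 → [0,0,9,5]
  r3 -= -3·r2 → [0,0,0,2]

L=[[1,0,0,0],[-1,1,0,0],[3,-1,1,0],[-1,-3,-3,1]] U=[[1,3,2,-2],[0,3,1,-1],[0,0,-3,-1],[0,0,0,2]]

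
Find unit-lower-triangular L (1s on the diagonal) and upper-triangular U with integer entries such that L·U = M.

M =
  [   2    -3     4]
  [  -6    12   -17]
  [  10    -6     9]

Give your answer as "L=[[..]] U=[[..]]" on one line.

L=[[1,0,0],[-3,1,0],[5,3,1]] U=[[2,-3,4],[0,3,-5],[0,0,4]]

  R1 -= -3·R0 → [0,3,-5]
  R2 -= 5·R0 → [0,9,-11]
  R2 -= 3·R1 → [0,0,4]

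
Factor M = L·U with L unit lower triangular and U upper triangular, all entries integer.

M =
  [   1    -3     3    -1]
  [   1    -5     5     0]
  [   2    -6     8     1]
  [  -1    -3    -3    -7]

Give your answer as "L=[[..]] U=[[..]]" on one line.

  r1 -= 1·r0 → [0,-2,2,1]
  r2 -= 2·r0 → [0,0,2,3]
  r3 -= -1·r0 → [0,-6,0,-8]
  r2 -= 0·r1 → [0,0,2,3]
  r3 -= 3·r1 → [0,0,-6,-11]
  r3 -= -3·r2 → [0,0,0,-2]

L=[[1,0,0,0],[1,1,0,0],[2,0,1,0],[-1,3,-3,1]] U=[[1,-3,3,-1],[0,-2,2,1],[0,0,2,3],[0,0,0,-2]]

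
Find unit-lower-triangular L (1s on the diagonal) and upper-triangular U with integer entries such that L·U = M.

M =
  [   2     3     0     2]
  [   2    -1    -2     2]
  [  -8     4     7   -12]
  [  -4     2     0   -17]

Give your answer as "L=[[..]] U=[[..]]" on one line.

L=[[1,0,0,0],[1,1,0,0],[-4,-4,1,0],[-2,-2,4,1]] U=[[2,3,0,2],[0,-4,-2,0],[0,0,-1,-4],[0,0,0,3]]

  r1 -= 1·r0 → [0,-4,-2,0]
  r2 -= -4·r0 → [0,16,7,-4]
  r3 -= -2·r0 → [0,8,0,-13]
  r2 -= -4·r1 → [0,0,-1,-4]
  r3 -= -2·r1 → [0,0,-4,-13]
  r3 -= 4·r2 → [0,0,0,3]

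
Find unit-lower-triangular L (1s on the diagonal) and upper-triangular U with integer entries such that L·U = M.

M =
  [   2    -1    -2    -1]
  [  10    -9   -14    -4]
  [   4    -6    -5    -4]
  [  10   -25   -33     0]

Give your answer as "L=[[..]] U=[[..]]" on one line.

  row1 -= 5·row0 → [0,-4,-4,1]
  row2 -= 2·row0 → [0,-4,-1,-2]
  row3 -= 5·row0 → [0,-20,-23,5]
  row2 -= 1·row1 → [0,0,3,-3]
  row3 -= 5·row1 → [0,0,-3,0]
  row3 -= -1·row2 → [0,0,0,-3]

L=[[1,0,0,0],[5,1,0,0],[2,1,1,0],[5,5,-1,1]] U=[[2,-1,-2,-1],[0,-4,-4,1],[0,0,3,-3],[0,0,0,-3]]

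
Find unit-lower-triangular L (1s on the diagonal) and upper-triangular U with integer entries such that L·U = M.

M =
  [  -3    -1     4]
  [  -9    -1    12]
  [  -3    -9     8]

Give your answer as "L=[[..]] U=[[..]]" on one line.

L=[[1,0,0],[3,1,0],[1,-4,1]] U=[[-3,-1,4],[0,2,0],[0,0,4]]

  row1 -= 3·row0 → [0,2,0]
  row2 -= 1·row0 → [0,-8,4]
  row2 -= -4·row1 → [0,0,4]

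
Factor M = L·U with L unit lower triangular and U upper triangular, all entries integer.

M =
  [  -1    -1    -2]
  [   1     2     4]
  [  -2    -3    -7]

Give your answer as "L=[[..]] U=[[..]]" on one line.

L=[[1,0,0],[-1,1,0],[2,-1,1]] U=[[-1,-1,-2],[0,1,2],[0,0,-1]]

  row1 -= -1·row0 → [0,1,2]
  row2 -= 2·row0 → [0,-1,-3]
  row2 -= -1·row1 → [0,0,-1]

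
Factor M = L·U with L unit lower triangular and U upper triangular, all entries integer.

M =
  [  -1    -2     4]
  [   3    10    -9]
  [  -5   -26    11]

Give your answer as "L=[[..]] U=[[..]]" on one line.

  r1 -= -3·r0 → [0,4,3]
  r2 -= 5·r0 → [0,-16,-9]
  r2 -= -4·r1 → [0,0,3]

L=[[1,0,0],[-3,1,0],[5,-4,1]] U=[[-1,-2,4],[0,4,3],[0,0,3]]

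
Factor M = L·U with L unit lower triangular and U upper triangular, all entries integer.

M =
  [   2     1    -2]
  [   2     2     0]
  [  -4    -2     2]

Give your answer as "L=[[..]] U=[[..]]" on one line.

  R1 -= 1·R0 → [0,1,2]
  R2 -= -2·R0 → [0,0,-2]
  R2 -= 0·R1 → [0,0,-2]

L=[[1,0,0],[1,1,0],[-2,0,1]] U=[[2,1,-2],[0,1,2],[0,0,-2]]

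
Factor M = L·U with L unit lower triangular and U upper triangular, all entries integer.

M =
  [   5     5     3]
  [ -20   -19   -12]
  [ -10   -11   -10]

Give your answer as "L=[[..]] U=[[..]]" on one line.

  row1 -= -4·row0 → [0,1,0]
  row2 -= -2·row0 → [0,-1,-4]
  row2 -= -1·row1 → [0,0,-4]

L=[[1,0,0],[-4,1,0],[-2,-1,1]] U=[[5,5,3],[0,1,0],[0,0,-4]]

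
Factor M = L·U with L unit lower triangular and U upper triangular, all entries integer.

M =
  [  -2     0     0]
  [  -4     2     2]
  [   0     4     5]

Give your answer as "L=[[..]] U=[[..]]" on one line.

L=[[1,0,0],[2,1,0],[0,2,1]] U=[[-2,0,0],[0,2,2],[0,0,1]]

  R1 -= 2·R0 → [0,2,2]
  R2 -= 0·R0 → [0,4,5]
  R2 -= 2·R1 → [0,0,1]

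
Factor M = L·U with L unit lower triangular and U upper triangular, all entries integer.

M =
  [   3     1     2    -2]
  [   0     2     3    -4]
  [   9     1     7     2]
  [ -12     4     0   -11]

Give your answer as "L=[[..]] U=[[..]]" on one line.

  row1 -= 0·row0 → [0,2,3,-4]
  row2 -= 3·row0 → [0,-2,1,8]
  row3 -= -4·row0 → [0,8,8,-19]
  row2 -= -1·row1 → [0,0,4,4]
  row3 -= 4·row1 → [0,0,-4,-3]
  row3 -= -1·row2 → [0,0,0,1]

L=[[1,0,0,0],[0,1,0,0],[3,-1,1,0],[-4,4,-1,1]] U=[[3,1,2,-2],[0,2,3,-4],[0,0,4,4],[0,0,0,1]]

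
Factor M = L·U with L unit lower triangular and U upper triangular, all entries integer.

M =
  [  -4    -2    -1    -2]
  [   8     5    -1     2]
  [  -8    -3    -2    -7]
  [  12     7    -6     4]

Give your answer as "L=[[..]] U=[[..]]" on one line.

L=[[1,0,0,0],[-2,1,0,0],[2,1,1,0],[-3,1,-2,1]] U=[[-4,-2,-1,-2],[0,1,-3,-2],[0,0,3,-1],[0,0,0,-2]]

  row1 -= -2·row0 → [0,1,-3,-2]
  row2 -= 2·row0 → [0,1,0,-3]
  row3 -= -3·row0 → [0,1,-9,-2]
  row2 -= 1·row1 → [0,0,3,-1]
  row3 -= 1·row1 → [0,0,-6,0]
  row3 -= -2·row2 → [0,0,0,-2]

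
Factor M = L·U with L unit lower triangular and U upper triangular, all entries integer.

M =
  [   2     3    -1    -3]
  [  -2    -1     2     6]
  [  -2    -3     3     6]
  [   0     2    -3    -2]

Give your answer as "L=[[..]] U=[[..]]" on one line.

L=[[1,0,0,0],[-1,1,0,0],[-1,0,1,0],[0,1,-2,1]] U=[[2,3,-1,-3],[0,2,1,3],[0,0,2,3],[0,0,0,1]]

  row1 -= -1·row0 → [0,2,1,3]
  row2 -= -1·row0 → [0,0,2,3]
  row3 -= 0·row0 → [0,2,-3,-2]
  row2 -= 0·row1 → [0,0,2,3]
  row3 -= 1·row1 → [0,0,-4,-5]
  row3 -= -2·row2 → [0,0,0,1]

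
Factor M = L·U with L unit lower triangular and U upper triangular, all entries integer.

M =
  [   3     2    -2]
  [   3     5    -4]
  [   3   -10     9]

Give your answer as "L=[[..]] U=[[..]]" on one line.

  row1 -= 1·row0 → [0,3,-2]
  row2 -= 1·row0 → [0,-12,11]
  row2 -= -4·row1 → [0,0,3]

L=[[1,0,0],[1,1,0],[1,-4,1]] U=[[3,2,-2],[0,3,-2],[0,0,3]]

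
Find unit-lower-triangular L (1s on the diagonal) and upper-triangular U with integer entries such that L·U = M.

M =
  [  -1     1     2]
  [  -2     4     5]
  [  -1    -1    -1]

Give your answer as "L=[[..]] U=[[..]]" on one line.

L=[[1,0,0],[2,1,0],[1,-1,1]] U=[[-1,1,2],[0,2,1],[0,0,-2]]

  row1 -= 2·row0 → [0,2,1]
  row2 -= 1·row0 → [0,-2,-3]
  row2 -= -1·row1 → [0,0,-2]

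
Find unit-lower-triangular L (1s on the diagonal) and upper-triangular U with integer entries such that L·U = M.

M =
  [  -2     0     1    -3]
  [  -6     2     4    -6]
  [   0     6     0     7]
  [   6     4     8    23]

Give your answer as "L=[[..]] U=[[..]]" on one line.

  R1 -= 3·R0 → [0,2,1,3]
  R2 -= 0·R0 → [0,6,0,7]
  R3 -= -3·R0 → [0,4,11,14]
  R2 -= 3·R1 → [0,0,-3,-2]
  R3 -= 2·R1 → [0,0,9,8]
  R3 -= -3·R2 → [0,0,0,2]

L=[[1,0,0,0],[3,1,0,0],[0,3,1,0],[-3,2,-3,1]] U=[[-2,0,1,-3],[0,2,1,3],[0,0,-3,-2],[0,0,0,2]]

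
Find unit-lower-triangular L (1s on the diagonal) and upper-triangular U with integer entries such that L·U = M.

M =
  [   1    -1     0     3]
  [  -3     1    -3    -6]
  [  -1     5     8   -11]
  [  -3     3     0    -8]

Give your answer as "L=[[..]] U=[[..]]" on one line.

  R1 -= -3·R0 → [0,-2,-3,3]
  R2 -= -1·R0 → [0,4,8,-8]
  R3 -= -3·R0 → [0,0,0,1]
  R2 -= -2·R1 → [0,0,2,-2]
  R3 -= 0·R1 → [0,0,0,1]
  R3 -= 0·R2 → [0,0,0,1]

L=[[1,0,0,0],[-3,1,0,0],[-1,-2,1,0],[-3,0,0,1]] U=[[1,-1,0,3],[0,-2,-3,3],[0,0,2,-2],[0,0,0,1]]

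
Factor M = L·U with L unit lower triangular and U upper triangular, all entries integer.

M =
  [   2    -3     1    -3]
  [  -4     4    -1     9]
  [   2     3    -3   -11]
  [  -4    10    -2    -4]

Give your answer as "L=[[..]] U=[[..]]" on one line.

  R1 -= -2·R0 → [0,-2,1,3]
  R2 -= 1·R0 → [0,6,-4,-8]
  R3 -= -2·R0 → [0,4,0,-10]
  R2 -= -3·R1 → [0,0,-1,1]
  R3 -= -2·R1 → [0,0,2,-4]
  R3 -= -2·R2 → [0,0,0,-2]

L=[[1,0,0,0],[-2,1,0,0],[1,-3,1,0],[-2,-2,-2,1]] U=[[2,-3,1,-3],[0,-2,1,3],[0,0,-1,1],[0,0,0,-2]]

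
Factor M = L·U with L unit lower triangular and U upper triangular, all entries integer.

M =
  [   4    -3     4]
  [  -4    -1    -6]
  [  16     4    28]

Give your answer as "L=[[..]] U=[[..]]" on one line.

L=[[1,0,0],[-1,1,0],[4,-4,1]] U=[[4,-3,4],[0,-4,-2],[0,0,4]]

  R1 -= -1·R0 → [0,-4,-2]
  R2 -= 4·R0 → [0,16,12]
  R2 -= -4·R1 → [0,0,4]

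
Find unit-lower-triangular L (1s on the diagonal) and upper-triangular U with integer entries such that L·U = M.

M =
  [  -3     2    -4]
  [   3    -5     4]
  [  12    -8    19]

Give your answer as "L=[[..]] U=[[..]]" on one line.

  row1 -= -1·row0 → [0,-3,0]
  row2 -= -4·row0 → [0,0,3]
  row2 -= 0·row1 → [0,0,3]

L=[[1,0,0],[-1,1,0],[-4,0,1]] U=[[-3,2,-4],[0,-3,0],[0,0,3]]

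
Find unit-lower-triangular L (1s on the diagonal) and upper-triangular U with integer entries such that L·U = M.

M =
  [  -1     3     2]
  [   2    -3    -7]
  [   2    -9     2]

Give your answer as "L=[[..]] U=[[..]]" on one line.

L=[[1,0,0],[-2,1,0],[-2,-1,1]] U=[[-1,3,2],[0,3,-3],[0,0,3]]

  r1 -= -2·r0 → [0,3,-3]
  r2 -= -2·r0 → [0,-3,6]
  r2 -= -1·r1 → [0,0,3]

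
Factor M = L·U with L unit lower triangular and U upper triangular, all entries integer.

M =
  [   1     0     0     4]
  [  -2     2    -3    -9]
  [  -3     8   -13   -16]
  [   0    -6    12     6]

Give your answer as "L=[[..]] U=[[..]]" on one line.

L=[[1,0,0,0],[-2,1,0,0],[-3,4,1,0],[0,-3,-3,1]] U=[[1,0,0,4],[0,2,-3,-1],[0,0,-1,0],[0,0,0,3]]

  r1 -= -2·r0 → [0,2,-3,-1]
  r2 -= -3·r0 → [0,8,-13,-4]
  r3 -= 0·r0 → [0,-6,12,6]
  r2 -= 4·r1 → [0,0,-1,0]
  r3 -= -3·r1 → [0,0,3,3]
  r3 -= -3·r2 → [0,0,0,3]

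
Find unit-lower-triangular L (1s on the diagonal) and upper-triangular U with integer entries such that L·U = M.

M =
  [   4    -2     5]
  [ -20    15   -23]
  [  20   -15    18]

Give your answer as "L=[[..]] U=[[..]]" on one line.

  R1 -= -5·R0 → [0,5,2]
  R2 -= 5·R0 → [0,-5,-7]
  R2 -= -1·R1 → [0,0,-5]

L=[[1,0,0],[-5,1,0],[5,-1,1]] U=[[4,-2,5],[0,5,2],[0,0,-5]]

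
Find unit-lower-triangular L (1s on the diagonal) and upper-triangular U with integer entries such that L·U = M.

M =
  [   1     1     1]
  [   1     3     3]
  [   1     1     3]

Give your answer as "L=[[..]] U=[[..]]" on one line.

  row1 -= 1·row0 → [0,2,2]
  row2 -= 1·row0 → [0,0,2]
  row2 -= 0·row1 → [0,0,2]

L=[[1,0,0],[1,1,0],[1,0,1]] U=[[1,1,1],[0,2,2],[0,0,2]]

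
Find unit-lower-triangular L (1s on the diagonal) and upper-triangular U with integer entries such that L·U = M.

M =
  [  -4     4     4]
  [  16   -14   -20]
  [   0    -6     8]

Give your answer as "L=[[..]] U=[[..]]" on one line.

L=[[1,0,0],[-4,1,0],[0,-3,1]] U=[[-4,4,4],[0,2,-4],[0,0,-4]]

  r1 -= -4·r0 → [0,2,-4]
  r2 -= 0·r0 → [0,-6,8]
  r2 -= -3·r1 → [0,0,-4]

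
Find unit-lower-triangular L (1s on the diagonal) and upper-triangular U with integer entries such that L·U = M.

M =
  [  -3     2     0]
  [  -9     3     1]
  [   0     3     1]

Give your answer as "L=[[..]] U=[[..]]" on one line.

  R1 -= 3·R0 → [0,-3,1]
  R2 -= 0·R0 → [0,3,1]
  R2 -= -1·R1 → [0,0,2]

L=[[1,0,0],[3,1,0],[0,-1,1]] U=[[-3,2,0],[0,-3,1],[0,0,2]]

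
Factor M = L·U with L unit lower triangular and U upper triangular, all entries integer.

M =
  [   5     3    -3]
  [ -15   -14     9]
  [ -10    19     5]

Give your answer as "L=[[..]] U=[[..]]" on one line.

  r1 -= -3·r0 → [0,-5,0]
  r2 -= -2·r0 → [0,25,-1]
  r2 -= -5·r1 → [0,0,-1]

L=[[1,0,0],[-3,1,0],[-2,-5,1]] U=[[5,3,-3],[0,-5,0],[0,0,-1]]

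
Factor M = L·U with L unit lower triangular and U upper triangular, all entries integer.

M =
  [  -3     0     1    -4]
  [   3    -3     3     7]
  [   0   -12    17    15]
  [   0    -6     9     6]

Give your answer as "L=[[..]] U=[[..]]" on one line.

L=[[1,0,0,0],[-1,1,0,0],[0,4,1,0],[0,2,1,1]] U=[[-3,0,1,-4],[0,-3,4,3],[0,0,1,3],[0,0,0,-3]]

  R1 -= -1·R0 → [0,-3,4,3]
  R2 -= 0·R0 → [0,-12,17,15]
  R3 -= 0·R0 → [0,-6,9,6]
  R2 -= 4·R1 → [0,0,1,3]
  R3 -= 2·R1 → [0,0,1,0]
  R3 -= 1·R2 → [0,0,0,-3]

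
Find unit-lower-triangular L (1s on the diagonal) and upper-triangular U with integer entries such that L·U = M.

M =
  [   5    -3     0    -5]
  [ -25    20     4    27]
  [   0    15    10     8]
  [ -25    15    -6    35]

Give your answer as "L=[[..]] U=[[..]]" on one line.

L=[[1,0,0,0],[-5,1,0,0],[0,3,1,0],[-5,0,3,1]] U=[[5,-3,0,-5],[0,5,4,2],[0,0,-2,2],[0,0,0,4]]

  R1 -= -5·R0 → [0,5,4,2]
  R2 -= 0·R0 → [0,15,10,8]
  R3 -= -5·R0 → [0,0,-6,10]
  R2 -= 3·R1 → [0,0,-2,2]
  R3 -= 0·R1 → [0,0,-6,10]
  R3 -= 3·R2 → [0,0,0,4]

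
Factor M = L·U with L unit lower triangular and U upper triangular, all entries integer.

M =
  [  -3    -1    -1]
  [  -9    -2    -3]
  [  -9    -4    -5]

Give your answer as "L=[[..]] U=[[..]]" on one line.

  row1 -= 3·row0 → [0,1,0]
  row2 -= 3·row0 → [0,-1,-2]
  row2 -= -1·row1 → [0,0,-2]

L=[[1,0,0],[3,1,0],[3,-1,1]] U=[[-3,-1,-1],[0,1,0],[0,0,-2]]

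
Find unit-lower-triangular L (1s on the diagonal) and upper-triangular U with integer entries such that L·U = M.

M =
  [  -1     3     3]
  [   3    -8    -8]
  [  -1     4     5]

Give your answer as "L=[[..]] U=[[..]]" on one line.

  row1 -= -3·row0 → [0,1,1]
  row2 -= 1·row0 → [0,1,2]
  row2 -= 1·row1 → [0,0,1]

L=[[1,0,0],[-3,1,0],[1,1,1]] U=[[-1,3,3],[0,1,1],[0,0,1]]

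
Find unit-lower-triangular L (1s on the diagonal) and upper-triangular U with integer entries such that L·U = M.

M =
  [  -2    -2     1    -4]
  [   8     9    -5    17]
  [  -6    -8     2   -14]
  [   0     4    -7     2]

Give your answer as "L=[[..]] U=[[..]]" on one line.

L=[[1,0,0,0],[-4,1,0,0],[3,-2,1,0],[0,4,1,1]] U=[[-2,-2,1,-4],[0,1,-1,1],[0,0,-3,0],[0,0,0,-2]]

  row1 -= -4·row0 → [0,1,-1,1]
  row2 -= 3·row0 → [0,-2,-1,-2]
  row3 -= 0·row0 → [0,4,-7,2]
  row2 -= -2·row1 → [0,0,-3,0]
  row3 -= 4·row1 → [0,0,-3,-2]
  row3 -= 1·row2 → [0,0,0,-2]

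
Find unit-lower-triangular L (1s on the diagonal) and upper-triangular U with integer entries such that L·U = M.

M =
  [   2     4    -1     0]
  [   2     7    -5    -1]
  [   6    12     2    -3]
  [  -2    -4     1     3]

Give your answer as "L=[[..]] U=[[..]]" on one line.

  row1 -= 1·row0 → [0,3,-4,-1]
  row2 -= 3·row0 → [0,0,5,-3]
  row3 -= -1·row0 → [0,0,0,3]
  row2 -= 0·row1 → [0,0,5,-3]
  row3 -= 0·row1 → [0,0,0,3]
  row3 -= 0·row2 → [0,0,0,3]

L=[[1,0,0,0],[1,1,0,0],[3,0,1,0],[-1,0,0,1]] U=[[2,4,-1,0],[0,3,-4,-1],[0,0,5,-3],[0,0,0,3]]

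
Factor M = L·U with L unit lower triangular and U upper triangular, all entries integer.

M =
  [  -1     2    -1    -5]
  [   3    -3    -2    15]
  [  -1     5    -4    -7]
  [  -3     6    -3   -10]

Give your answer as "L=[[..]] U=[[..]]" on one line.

L=[[1,0,0,0],[-3,1,0,0],[1,1,1,0],[3,0,0,1]] U=[[-1,2,-1,-5],[0,3,-5,0],[0,0,2,-2],[0,0,0,5]]

  r1 -= -3·r0 → [0,3,-5,0]
  r2 -= 1·r0 → [0,3,-3,-2]
  r3 -= 3·r0 → [0,0,0,5]
  r2 -= 1·r1 → [0,0,2,-2]
  r3 -= 0·r1 → [0,0,0,5]
  r3 -= 0·r2 → [0,0,0,5]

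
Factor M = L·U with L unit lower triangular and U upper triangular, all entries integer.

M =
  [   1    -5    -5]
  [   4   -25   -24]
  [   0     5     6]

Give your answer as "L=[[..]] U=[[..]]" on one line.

L=[[1,0,0],[4,1,0],[0,-1,1]] U=[[1,-5,-5],[0,-5,-4],[0,0,2]]

  R1 -= 4·R0 → [0,-5,-4]
  R2 -= 0·R0 → [0,5,6]
  R2 -= -1·R1 → [0,0,2]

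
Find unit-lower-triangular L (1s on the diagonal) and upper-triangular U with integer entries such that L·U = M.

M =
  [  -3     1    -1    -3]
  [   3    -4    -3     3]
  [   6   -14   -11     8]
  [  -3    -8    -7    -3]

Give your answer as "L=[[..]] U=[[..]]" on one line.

L=[[1,0,0,0],[-1,1,0,0],[-2,4,1,0],[1,3,2,1]] U=[[-3,1,-1,-3],[0,-3,-4,0],[0,0,3,2],[0,0,0,-4]]

  R1 -= -1·R0 → [0,-3,-4,0]
  R2 -= -2·R0 → [0,-12,-13,2]
  R3 -= 1·R0 → [0,-9,-6,0]
  R2 -= 4·R1 → [0,0,3,2]
  R3 -= 3·R1 → [0,0,6,0]
  R3 -= 2·R2 → [0,0,0,-4]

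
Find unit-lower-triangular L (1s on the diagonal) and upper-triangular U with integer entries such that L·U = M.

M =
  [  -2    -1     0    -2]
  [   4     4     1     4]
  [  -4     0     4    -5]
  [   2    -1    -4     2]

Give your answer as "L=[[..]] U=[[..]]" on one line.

  R1 -= -2·R0 → [0,2,1,0]
  R2 -= 2·R0 → [0,2,4,-1]
  R3 -= -1·R0 → [0,-2,-4,0]
  R2 -= 1·R1 → [0,0,3,-1]
  R3 -= -1·R1 → [0,0,-3,0]
  R3 -= -1·R2 → [0,0,0,-1]

L=[[1,0,0,0],[-2,1,0,0],[2,1,1,0],[-1,-1,-1,1]] U=[[-2,-1,0,-2],[0,2,1,0],[0,0,3,-1],[0,0,0,-1]]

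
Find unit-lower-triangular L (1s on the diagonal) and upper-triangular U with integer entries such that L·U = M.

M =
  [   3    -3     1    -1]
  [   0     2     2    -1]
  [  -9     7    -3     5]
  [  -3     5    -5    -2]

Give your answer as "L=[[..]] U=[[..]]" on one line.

  r1 -= 0·r0 → [0,2,2,-1]
  r2 -= -3·r0 → [0,-2,0,2]
  r3 -= -1·r0 → [0,2,-4,-3]
  r2 -= -1·r1 → [0,0,2,1]
  r3 -= 1·r1 → [0,0,-6,-2]
  r3 -= -3·r2 → [0,0,0,1]

L=[[1,0,0,0],[0,1,0,0],[-3,-1,1,0],[-1,1,-3,1]] U=[[3,-3,1,-1],[0,2,2,-1],[0,0,2,1],[0,0,0,1]]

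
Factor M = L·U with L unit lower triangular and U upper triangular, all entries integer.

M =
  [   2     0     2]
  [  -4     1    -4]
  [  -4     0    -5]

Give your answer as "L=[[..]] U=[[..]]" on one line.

  row1 -= -2·row0 → [0,1,0]
  row2 -= -2·row0 → [0,0,-1]
  row2 -= 0·row1 → [0,0,-1]

L=[[1,0,0],[-2,1,0],[-2,0,1]] U=[[2,0,2],[0,1,0],[0,0,-1]]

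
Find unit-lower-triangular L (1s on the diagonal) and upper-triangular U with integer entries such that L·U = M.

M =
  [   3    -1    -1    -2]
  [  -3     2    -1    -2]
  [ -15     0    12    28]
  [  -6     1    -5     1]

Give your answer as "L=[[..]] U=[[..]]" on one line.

  r1 -= -1·r0 → [0,1,-2,-4]
  r2 -= -5·r0 → [0,-5,7,18]
  r3 -= -2·r0 → [0,-1,-7,-3]
  r2 -= -5·r1 → [0,0,-3,-2]
  r3 -= -1·r1 → [0,0,-9,-7]
  r3 -= 3·r2 → [0,0,0,-1]

L=[[1,0,0,0],[-1,1,0,0],[-5,-5,1,0],[-2,-1,3,1]] U=[[3,-1,-1,-2],[0,1,-2,-4],[0,0,-3,-2],[0,0,0,-1]]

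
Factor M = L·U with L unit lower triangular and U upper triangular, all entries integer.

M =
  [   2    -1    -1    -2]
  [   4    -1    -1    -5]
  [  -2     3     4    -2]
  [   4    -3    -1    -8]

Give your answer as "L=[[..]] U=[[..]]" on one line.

L=[[1,0,0,0],[2,1,0,0],[-1,2,1,0],[2,-1,2,1]] U=[[2,-1,-1,-2],[0,1,1,-1],[0,0,1,-2],[0,0,0,-1]]

  row1 -= 2·row0 → [0,1,1,-1]
  row2 -= -1·row0 → [0,2,3,-4]
  row3 -= 2·row0 → [0,-1,1,-4]
  row2 -= 2·row1 → [0,0,1,-2]
  row3 -= -1·row1 → [0,0,2,-5]
  row3 -= 2·row2 → [0,0,0,-1]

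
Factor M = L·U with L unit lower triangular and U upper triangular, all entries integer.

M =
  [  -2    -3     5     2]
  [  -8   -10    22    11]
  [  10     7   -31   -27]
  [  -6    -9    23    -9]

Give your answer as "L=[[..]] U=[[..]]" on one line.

L=[[1,0,0,0],[4,1,0,0],[-5,-4,1,0],[3,0,4,1]] U=[[-2,-3,5,2],[0,2,2,3],[0,0,2,-5],[0,0,0,5]]

  R1 -= 4·R0 → [0,2,2,3]
  R2 -= -5·R0 → [0,-8,-6,-17]
  R3 -= 3·R0 → [0,0,8,-15]
  R2 -= -4·R1 → [0,0,2,-5]
  R3 -= 0·R1 → [0,0,8,-15]
  R3 -= 4·R2 → [0,0,0,5]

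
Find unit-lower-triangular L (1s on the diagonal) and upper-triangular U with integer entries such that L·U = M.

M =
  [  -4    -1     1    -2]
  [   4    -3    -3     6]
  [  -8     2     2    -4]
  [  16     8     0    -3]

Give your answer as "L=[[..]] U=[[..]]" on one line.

  R1 -= -1·R0 → [0,-4,-2,4]
  R2 -= 2·R0 → [0,4,0,0]
  R3 -= -4·R0 → [0,4,4,-11]
  R2 -= -1·R1 → [0,0,-2,4]
  R3 -= -1·R1 → [0,0,2,-7]
  R3 -= -1·R2 → [0,0,0,-3]

L=[[1,0,0,0],[-1,1,0,0],[2,-1,1,0],[-4,-1,-1,1]] U=[[-4,-1,1,-2],[0,-4,-2,4],[0,0,-2,4],[0,0,0,-3]]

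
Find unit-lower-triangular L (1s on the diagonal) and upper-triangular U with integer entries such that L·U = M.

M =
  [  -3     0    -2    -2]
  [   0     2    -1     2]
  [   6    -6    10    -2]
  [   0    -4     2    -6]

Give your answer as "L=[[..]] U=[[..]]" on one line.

L=[[1,0,0,0],[0,1,0,0],[-2,-3,1,0],[0,-2,0,1]] U=[[-3,0,-2,-2],[0,2,-1,2],[0,0,3,0],[0,0,0,-2]]

  R1 -= 0·R0 → [0,2,-1,2]
  R2 -= -2·R0 → [0,-6,6,-6]
  R3 -= 0·R0 → [0,-4,2,-6]
  R2 -= -3·R1 → [0,0,3,0]
  R3 -= -2·R1 → [0,0,0,-2]
  R3 -= 0·R2 → [0,0,0,-2]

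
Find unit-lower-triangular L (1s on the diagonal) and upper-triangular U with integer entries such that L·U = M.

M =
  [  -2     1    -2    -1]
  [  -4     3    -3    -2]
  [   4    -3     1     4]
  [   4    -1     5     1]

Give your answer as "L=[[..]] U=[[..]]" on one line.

L=[[1,0,0,0],[2,1,0,0],[-2,-1,1,0],[-2,1,0,1]] U=[[-2,1,-2,-1],[0,1,1,0],[0,0,-2,2],[0,0,0,-1]]

  row1 -= 2·row0 → [0,1,1,0]
  row2 -= -2·row0 → [0,-1,-3,2]
  row3 -= -2·row0 → [0,1,1,-1]
  row2 -= -1·row1 → [0,0,-2,2]
  row3 -= 1·row1 → [0,0,0,-1]
  row3 -= 0·row2 → [0,0,0,-1]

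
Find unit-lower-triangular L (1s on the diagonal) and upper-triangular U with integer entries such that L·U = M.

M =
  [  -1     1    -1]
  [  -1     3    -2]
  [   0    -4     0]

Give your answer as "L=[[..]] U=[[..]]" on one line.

L=[[1,0,0],[1,1,0],[0,-2,1]] U=[[-1,1,-1],[0,2,-1],[0,0,-2]]

  row1 -= 1·row0 → [0,2,-1]
  row2 -= 0·row0 → [0,-4,0]
  row2 -= -2·row1 → [0,0,-2]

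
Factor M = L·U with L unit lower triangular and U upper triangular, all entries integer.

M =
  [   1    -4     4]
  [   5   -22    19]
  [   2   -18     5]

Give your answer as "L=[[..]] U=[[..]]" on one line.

L=[[1,0,0],[5,1,0],[2,5,1]] U=[[1,-4,4],[0,-2,-1],[0,0,2]]

  r1 -= 5·r0 → [0,-2,-1]
  r2 -= 2·r0 → [0,-10,-3]
  r2 -= 5·r1 → [0,0,2]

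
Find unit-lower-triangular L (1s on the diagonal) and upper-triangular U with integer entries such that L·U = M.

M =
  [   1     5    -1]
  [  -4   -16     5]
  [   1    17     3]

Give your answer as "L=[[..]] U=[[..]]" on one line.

  row1 -= -4·row0 → [0,4,1]
  row2 -= 1·row0 → [0,12,4]
  row2 -= 3·row1 → [0,0,1]

L=[[1,0,0],[-4,1,0],[1,3,1]] U=[[1,5,-1],[0,4,1],[0,0,1]]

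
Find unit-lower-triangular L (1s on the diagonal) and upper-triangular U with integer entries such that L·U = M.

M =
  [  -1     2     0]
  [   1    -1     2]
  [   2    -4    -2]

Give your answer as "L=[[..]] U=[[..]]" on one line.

  row1 -= -1·row0 → [0,1,2]
  row2 -= -2·row0 → [0,0,-2]
  row2 -= 0·row1 → [0,0,-2]

L=[[1,0,0],[-1,1,0],[-2,0,1]] U=[[-1,2,0],[0,1,2],[0,0,-2]]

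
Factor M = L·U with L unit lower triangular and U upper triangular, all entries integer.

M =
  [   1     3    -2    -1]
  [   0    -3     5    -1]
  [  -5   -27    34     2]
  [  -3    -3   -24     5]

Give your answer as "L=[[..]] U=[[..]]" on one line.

L=[[1,0,0,0],[0,1,0,0],[-5,4,1,0],[-3,-2,-5,1]] U=[[1,3,-2,-1],[0,-3,5,-1],[0,0,4,1],[0,0,0,5]]

  R1 -= 0·R0 → [0,-3,5,-1]
  R2 -= -5·R0 → [0,-12,24,-3]
  R3 -= -3·R0 → [0,6,-30,2]
  R2 -= 4·R1 → [0,0,4,1]
  R3 -= -2·R1 → [0,0,-20,0]
  R3 -= -5·R2 → [0,0,0,5]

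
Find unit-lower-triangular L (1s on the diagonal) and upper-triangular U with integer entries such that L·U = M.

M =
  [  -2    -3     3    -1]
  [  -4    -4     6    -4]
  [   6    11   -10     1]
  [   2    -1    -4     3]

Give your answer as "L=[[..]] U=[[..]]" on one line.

  row1 -= 2·row0 → [0,2,0,-2]
  row2 -= -3·row0 → [0,2,-1,-2]
  row3 -= -1·row0 → [0,-4,-1,2]
  row2 -= 1·row1 → [0,0,-1,0]
  row3 -= -2·row1 → [0,0,-1,-2]
  row3 -= 1·row2 → [0,0,0,-2]

L=[[1,0,0,0],[2,1,0,0],[-3,1,1,0],[-1,-2,1,1]] U=[[-2,-3,3,-1],[0,2,0,-2],[0,0,-1,0],[0,0,0,-2]]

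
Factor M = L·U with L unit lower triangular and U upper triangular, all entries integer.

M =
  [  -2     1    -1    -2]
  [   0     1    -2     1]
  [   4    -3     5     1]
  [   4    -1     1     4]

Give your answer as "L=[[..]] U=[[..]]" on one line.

L=[[1,0,0,0],[0,1,0,0],[-2,-1,1,0],[-2,1,1,1]] U=[[-2,1,-1,-2],[0,1,-2,1],[0,0,1,-2],[0,0,0,1]]

  row1 -= 0·row0 → [0,1,-2,1]
  row2 -= -2·row0 → [0,-1,3,-3]
  row3 -= -2·row0 → [0,1,-1,0]
  row2 -= -1·row1 → [0,0,1,-2]
  row3 -= 1·row1 → [0,0,1,-1]
  row3 -= 1·row2 → [0,0,0,1]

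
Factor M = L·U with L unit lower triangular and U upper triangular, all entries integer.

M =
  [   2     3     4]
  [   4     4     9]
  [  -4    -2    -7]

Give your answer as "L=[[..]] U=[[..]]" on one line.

  R1 -= 2·R0 → [0,-2,1]
  R2 -= -2·R0 → [0,4,1]
  R2 -= -2·R1 → [0,0,3]

L=[[1,0,0],[2,1,0],[-2,-2,1]] U=[[2,3,4],[0,-2,1],[0,0,3]]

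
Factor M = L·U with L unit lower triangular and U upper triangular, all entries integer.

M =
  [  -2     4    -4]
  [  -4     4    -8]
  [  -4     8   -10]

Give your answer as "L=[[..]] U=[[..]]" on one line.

  row1 -= 2·row0 → [0,-4,0]
  row2 -= 2·row0 → [0,0,-2]
  row2 -= 0·row1 → [0,0,-2]

L=[[1,0,0],[2,1,0],[2,0,1]] U=[[-2,4,-4],[0,-4,0],[0,0,-2]]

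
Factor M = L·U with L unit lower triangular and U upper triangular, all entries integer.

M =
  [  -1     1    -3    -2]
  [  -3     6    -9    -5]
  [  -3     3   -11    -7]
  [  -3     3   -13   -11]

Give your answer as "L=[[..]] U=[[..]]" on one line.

  row1 -= 3·row0 → [0,3,0,1]
  row2 -= 3·row0 → [0,0,-2,-1]
  row3 -= 3·row0 → [0,0,-4,-5]
  row2 -= 0·row1 → [0,0,-2,-1]
  row3 -= 0·row1 → [0,0,-4,-5]
  row3 -= 2·row2 → [0,0,0,-3]

L=[[1,0,0,0],[3,1,0,0],[3,0,1,0],[3,0,2,1]] U=[[-1,1,-3,-2],[0,3,0,1],[0,0,-2,-1],[0,0,0,-3]]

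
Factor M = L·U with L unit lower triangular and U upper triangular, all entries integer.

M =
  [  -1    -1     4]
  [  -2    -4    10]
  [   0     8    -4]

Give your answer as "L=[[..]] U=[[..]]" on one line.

  R1 -= 2·R0 → [0,-2,2]
  R2 -= 0·R0 → [0,8,-4]
  R2 -= -4·R1 → [0,0,4]

L=[[1,0,0],[2,1,0],[0,-4,1]] U=[[-1,-1,4],[0,-2,2],[0,0,4]]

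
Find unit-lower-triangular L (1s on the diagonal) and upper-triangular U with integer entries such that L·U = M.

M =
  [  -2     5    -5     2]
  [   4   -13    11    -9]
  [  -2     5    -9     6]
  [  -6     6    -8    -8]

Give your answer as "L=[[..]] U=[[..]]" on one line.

  R1 -= -2·R0 → [0,-3,1,-5]
  R2 -= 1·R0 → [0,0,-4,4]
  R3 -= 3·R0 → [0,-9,7,-14]
  R2 -= 0·R1 → [0,0,-4,4]
  R3 -= 3·R1 → [0,0,4,1]
  R3 -= -1·R2 → [0,0,0,5]

L=[[1,0,0,0],[-2,1,0,0],[1,0,1,0],[3,3,-1,1]] U=[[-2,5,-5,2],[0,-3,1,-5],[0,0,-4,4],[0,0,0,5]]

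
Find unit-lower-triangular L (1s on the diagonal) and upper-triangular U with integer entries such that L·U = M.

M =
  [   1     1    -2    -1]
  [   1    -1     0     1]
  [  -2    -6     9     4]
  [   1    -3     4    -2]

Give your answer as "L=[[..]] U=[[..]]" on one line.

  r1 -= 1·r0 → [0,-2,2,2]
  r2 -= -2·r0 → [0,-4,5,2]
  r3 -= 1·r0 → [0,-4,6,-1]
  r2 -= 2·r1 → [0,0,1,-2]
  r3 -= 2·r1 → [0,0,2,-5]
  r3 -= 2·r2 → [0,0,0,-1]

L=[[1,0,0,0],[1,1,0,0],[-2,2,1,0],[1,2,2,1]] U=[[1,1,-2,-1],[0,-2,2,2],[0,0,1,-2],[0,0,0,-1]]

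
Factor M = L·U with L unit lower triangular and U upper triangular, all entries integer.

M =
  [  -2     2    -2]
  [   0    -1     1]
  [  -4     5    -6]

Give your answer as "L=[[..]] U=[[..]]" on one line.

L=[[1,0,0],[0,1,0],[2,-1,1]] U=[[-2,2,-2],[0,-1,1],[0,0,-1]]

  R1 -= 0·R0 → [0,-1,1]
  R2 -= 2·R0 → [0,1,-2]
  R2 -= -1·R1 → [0,0,-1]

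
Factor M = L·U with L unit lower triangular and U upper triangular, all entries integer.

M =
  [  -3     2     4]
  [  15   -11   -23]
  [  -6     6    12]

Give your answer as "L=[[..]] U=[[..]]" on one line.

  row1 -= -5·row0 → [0,-1,-3]
  row2 -= 2·row0 → [0,2,4]
  row2 -= -2·row1 → [0,0,-2]

L=[[1,0,0],[-5,1,0],[2,-2,1]] U=[[-3,2,4],[0,-1,-3],[0,0,-2]]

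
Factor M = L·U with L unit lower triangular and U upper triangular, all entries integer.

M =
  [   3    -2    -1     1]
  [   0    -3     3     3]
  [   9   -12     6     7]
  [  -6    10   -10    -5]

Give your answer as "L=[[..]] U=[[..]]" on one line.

  row1 -= 0·row0 → [0,-3,3,3]
  row2 -= 3·row0 → [0,-6,9,4]
  row3 -= -2·row0 → [0,6,-12,-3]
  row2 -= 2·row1 → [0,0,3,-2]
  row3 -= -2·row1 → [0,0,-6,3]
  row3 -= -2·row2 → [0,0,0,-1]

L=[[1,0,0,0],[0,1,0,0],[3,2,1,0],[-2,-2,-2,1]] U=[[3,-2,-1,1],[0,-3,3,3],[0,0,3,-2],[0,0,0,-1]]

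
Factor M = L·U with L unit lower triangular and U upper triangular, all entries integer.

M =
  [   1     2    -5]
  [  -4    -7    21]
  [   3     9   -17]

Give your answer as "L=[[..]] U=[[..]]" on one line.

  R1 -= -4·R0 → [0,1,1]
  R2 -= 3·R0 → [0,3,-2]
  R2 -= 3·R1 → [0,0,-5]

L=[[1,0,0],[-4,1,0],[3,3,1]] U=[[1,2,-5],[0,1,1],[0,0,-5]]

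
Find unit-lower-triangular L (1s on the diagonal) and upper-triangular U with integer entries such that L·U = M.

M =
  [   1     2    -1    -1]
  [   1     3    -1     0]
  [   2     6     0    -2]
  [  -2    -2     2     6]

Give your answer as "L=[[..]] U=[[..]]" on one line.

L=[[1,0,0,0],[1,1,0,0],[2,2,1,0],[-2,2,0,1]] U=[[1,2,-1,-1],[0,1,0,1],[0,0,2,-2],[0,0,0,2]]

  r1 -= 1·r0 → [0,1,0,1]
  r2 -= 2·r0 → [0,2,2,0]
  r3 -= -2·r0 → [0,2,0,4]
  r2 -= 2·r1 → [0,0,2,-2]
  r3 -= 2·r1 → [0,0,0,2]
  r3 -= 0·r2 → [0,0,0,2]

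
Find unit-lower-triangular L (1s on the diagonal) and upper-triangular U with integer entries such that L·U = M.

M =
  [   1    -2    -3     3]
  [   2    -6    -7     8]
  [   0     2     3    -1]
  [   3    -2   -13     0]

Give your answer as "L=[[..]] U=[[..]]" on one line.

L=[[1,0,0,0],[2,1,0,0],[0,-1,1,0],[3,-2,-3,1]] U=[[1,-2,-3,3],[0,-2,-1,2],[0,0,2,1],[0,0,0,-2]]

  row1 -= 2·row0 → [0,-2,-1,2]
  row2 -= 0·row0 → [0,2,3,-1]
  row3 -= 3·row0 → [0,4,-4,-9]
  row2 -= -1·row1 → [0,0,2,1]
  row3 -= -2·row1 → [0,0,-6,-5]
  row3 -= -3·row2 → [0,0,0,-2]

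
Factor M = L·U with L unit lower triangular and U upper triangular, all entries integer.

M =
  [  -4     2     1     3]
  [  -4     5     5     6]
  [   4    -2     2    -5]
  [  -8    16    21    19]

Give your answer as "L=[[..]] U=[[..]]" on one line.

  R1 -= 1·R0 → [0,3,4,3]
  R2 -= -1·R0 → [0,0,3,-2]
  R3 -= 2·R0 → [0,12,19,13]
  R2 -= 0·R1 → [0,0,3,-2]
  R3 -= 4·R1 → [0,0,3,1]
  R3 -= 1·R2 → [0,0,0,3]

L=[[1,0,0,0],[1,1,0,0],[-1,0,1,0],[2,4,1,1]] U=[[-4,2,1,3],[0,3,4,3],[0,0,3,-2],[0,0,0,3]]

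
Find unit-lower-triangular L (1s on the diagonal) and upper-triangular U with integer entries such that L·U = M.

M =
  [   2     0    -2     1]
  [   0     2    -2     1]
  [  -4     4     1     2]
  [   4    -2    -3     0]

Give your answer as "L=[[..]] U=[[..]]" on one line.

L=[[1,0,0,0],[0,1,0,0],[-2,2,1,0],[2,-1,-1,1]] U=[[2,0,-2,1],[0,2,-2,1],[0,0,1,2],[0,0,0,1]]

  row1 -= 0·row0 → [0,2,-2,1]
  row2 -= -2·row0 → [0,4,-3,4]
  row3 -= 2·row0 → [0,-2,1,-2]
  row2 -= 2·row1 → [0,0,1,2]
  row3 -= -1·row1 → [0,0,-1,-1]
  row3 -= -1·row2 → [0,0,0,1]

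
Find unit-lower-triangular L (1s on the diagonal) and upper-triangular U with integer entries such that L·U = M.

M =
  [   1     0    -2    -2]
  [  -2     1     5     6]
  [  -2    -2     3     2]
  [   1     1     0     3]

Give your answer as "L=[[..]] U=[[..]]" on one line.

  row1 -= -2·row0 → [0,1,1,2]
  row2 -= -2·row0 → [0,-2,-1,-2]
  row3 -= 1·row0 → [0,1,2,5]
  row2 -= -2·row1 → [0,0,1,2]
  row3 -= 1·row1 → [0,0,1,3]
  row3 -= 1·row2 → [0,0,0,1]

L=[[1,0,0,0],[-2,1,0,0],[-2,-2,1,0],[1,1,1,1]] U=[[1,0,-2,-2],[0,1,1,2],[0,0,1,2],[0,0,0,1]]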